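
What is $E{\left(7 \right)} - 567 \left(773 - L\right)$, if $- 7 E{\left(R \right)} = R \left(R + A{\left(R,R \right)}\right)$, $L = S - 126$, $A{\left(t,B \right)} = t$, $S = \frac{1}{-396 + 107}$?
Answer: $- \frac{147317450}{289} \approx -5.0975 \cdot 10^{5}$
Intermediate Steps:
$S = - \frac{1}{289}$ ($S = \frac{1}{-289} = - \frac{1}{289} \approx -0.0034602$)
$L = - \frac{36415}{289}$ ($L = - \frac{1}{289} - 126 = - \frac{36415}{289} \approx -126.0$)
$E{\left(R \right)} = - \frac{2 R^{2}}{7}$ ($E{\left(R \right)} = - \frac{R \left(R + R\right)}{7} = - \frac{R 2 R}{7} = - \frac{2 R^{2}}{7}$)
$E{\left(7 \right)} - 567 \left(773 - L\right) = - \frac{2 \cdot 7^{2}}{7} - 567 \left(773 - - \frac{36415}{289}\right) = \left(- \frac{2}{7}\right) 49 - 567 \left(773 + \frac{36415}{289}\right) = -14 - \frac{147313404}{289} = - \frac{147317450}{289}$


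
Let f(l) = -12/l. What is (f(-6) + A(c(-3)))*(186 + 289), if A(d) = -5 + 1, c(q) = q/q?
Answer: -950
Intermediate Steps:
c(q) = 1
A(d) = -4
(f(-6) + A(c(-3)))*(186 + 289) = (-12/(-6) - 4)*(186 + 289) = (-12*(-⅙) - 4)*475 = (2 - 4)*475 = -2*475 = -950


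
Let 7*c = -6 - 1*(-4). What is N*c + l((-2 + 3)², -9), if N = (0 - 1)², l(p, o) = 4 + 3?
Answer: 47/7 ≈ 6.7143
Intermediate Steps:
c = -2/7 (c = (-6 - 1*(-4))/7 = (-6 + 4)/7 = (⅐)*(-2) = -2/7 ≈ -0.28571)
l(p, o) = 7
N = 1 (N = (-1)² = 1)
N*c + l((-2 + 3)², -9) = 1*(-2/7) + 7 = -2/7 + 7 = 47/7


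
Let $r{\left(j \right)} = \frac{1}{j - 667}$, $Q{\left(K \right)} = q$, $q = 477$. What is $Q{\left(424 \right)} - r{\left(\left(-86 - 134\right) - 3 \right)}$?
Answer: $\frac{424531}{890} \approx 477.0$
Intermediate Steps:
$Q{\left(K \right)} = 477$
$r{\left(j \right)} = \frac{1}{-667 + j}$
$Q{\left(424 \right)} - r{\left(\left(-86 - 134\right) - 3 \right)} = 477 - \frac{1}{-667 - 223} = 477 - \frac{1}{-890} = 477 - - \frac{1}{890} = 477 + \frac{1}{890} = \frac{424531}{890}$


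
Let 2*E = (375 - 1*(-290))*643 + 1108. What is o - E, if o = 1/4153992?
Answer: -890414416187/4153992 ≈ -2.1435e+5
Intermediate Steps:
E = 428703/2 (E = ((375 - 1*(-290))*643 + 1108)/2 = ((375 + 290)*643 + 1108)/2 = (665*643 + 1108)/2 = (427595 + 1108)/2 = (1/2)*428703 = 428703/2 ≈ 2.1435e+5)
o = 1/4153992 ≈ 2.4073e-7
o - E = 1/4153992 - 1*428703/2 = 1/4153992 - 428703/2 = -890414416187/4153992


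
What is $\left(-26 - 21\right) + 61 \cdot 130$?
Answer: $7883$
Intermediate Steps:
$\left(-26 - 21\right) + 61 \cdot 130 = \left(-26 - 21\right) + 7930 = -47 + 7930 = 7883$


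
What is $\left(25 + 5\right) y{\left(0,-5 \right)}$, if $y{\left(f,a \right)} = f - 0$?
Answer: $0$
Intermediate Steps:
$y{\left(f,a \right)} = f$ ($y{\left(f,a \right)} = f + 0 = f$)
$\left(25 + 5\right) y{\left(0,-5 \right)} = \left(25 + 5\right) 0 = 30 \cdot 0 = 0$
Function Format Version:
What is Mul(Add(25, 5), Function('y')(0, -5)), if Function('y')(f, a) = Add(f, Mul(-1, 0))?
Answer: 0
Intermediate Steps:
Function('y')(f, a) = f (Function('y')(f, a) = Add(f, 0) = f)
Mul(Add(25, 5), Function('y')(0, -5)) = Mul(Add(25, 5), 0) = Mul(30, 0) = 0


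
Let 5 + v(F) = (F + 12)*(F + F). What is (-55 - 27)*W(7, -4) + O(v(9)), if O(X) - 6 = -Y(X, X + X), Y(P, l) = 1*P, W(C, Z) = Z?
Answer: -39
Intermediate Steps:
Y(P, l) = P
v(F) = -5 + 2*F*(12 + F) (v(F) = -5 + (F + 12)*(F + F) = -5 + (12 + F)*(2*F) = -5 + 2*F*(12 + F))
O(X) = 6 - X
(-55 - 27)*W(7, -4) + O(v(9)) = (-55 - 27)*(-4) + (6 - (-5 + 2*9² + 24*9)) = -82*(-4) + (6 - (-5 + 2*81 + 216)) = 328 + (6 - (-5 + 162 + 216)) = 328 + (6 - 1*373) = 328 + (6 - 373) = 328 - 367 = -39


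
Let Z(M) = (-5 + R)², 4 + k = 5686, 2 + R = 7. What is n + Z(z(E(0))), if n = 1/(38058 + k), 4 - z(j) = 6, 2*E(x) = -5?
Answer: 1/43740 ≈ 2.2862e-5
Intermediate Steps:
R = 5 (R = -2 + 7 = 5)
E(x) = -5/2 (E(x) = (½)*(-5) = -5/2)
k = 5682 (k = -4 + 5686 = 5682)
z(j) = -2 (z(j) = 4 - 1*6 = 4 - 6 = -2)
Z(M) = 0 (Z(M) = (-5 + 5)² = 0² = 0)
n = 1/43740 (n = 1/(38058 + 5682) = 1/43740 ≈ 2.2862e-5)
n + Z(z(E(0))) = 1/43740 + 0 = 1/43740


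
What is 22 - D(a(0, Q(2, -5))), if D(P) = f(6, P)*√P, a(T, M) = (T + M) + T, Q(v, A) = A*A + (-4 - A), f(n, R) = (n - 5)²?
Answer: 22 - √26 ≈ 16.901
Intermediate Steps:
f(n, R) = (-5 + n)²
Q(v, A) = -4 + A² - A (Q(v, A) = A² + (-4 - A) = -4 + A² - A)
a(T, M) = M + 2*T (a(T, M) = (M + T) + T = M + 2*T)
D(P) = √P (D(P) = (-5 + 6)²*√P = 1²*√P = 1*√P = √P)
22 - D(a(0, Q(2, -5))) = 22 - √((-4 + (-5)² - 1*(-5)) + 2*0) = 22 - √((-4 + 25 + 5) + 0) = 22 - √(26 + 0) = 22 - √26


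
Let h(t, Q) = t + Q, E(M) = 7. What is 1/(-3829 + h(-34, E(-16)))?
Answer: -1/3856 ≈ -0.00025934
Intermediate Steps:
h(t, Q) = Q + t
1/(-3829 + h(-34, E(-16))) = 1/(-3829 + (7 - 34)) = 1/(-3829 - 27) = 1/(-3856) = -1/3856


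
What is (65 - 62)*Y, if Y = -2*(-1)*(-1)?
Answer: -6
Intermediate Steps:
Y = -2 (Y = 2*(-1) = -2)
(65 - 62)*Y = (65 - 62)*(-2) = 3*(-2) = -6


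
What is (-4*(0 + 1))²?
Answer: 16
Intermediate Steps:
(-4*(0 + 1))² = (-4*1)² = (-4)² = 16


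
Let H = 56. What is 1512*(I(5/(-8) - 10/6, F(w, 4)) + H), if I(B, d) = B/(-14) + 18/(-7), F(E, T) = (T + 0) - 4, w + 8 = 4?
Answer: 162063/2 ≈ 81032.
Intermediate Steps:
w = -4 (w = -8 + 4 = -4)
F(E, T) = -4 + T (F(E, T) = T - 4 = -4 + T)
I(B, d) = -18/7 - B/14 (I(B, d) = B*(-1/14) + 18*(-⅐) = -B/14 - 18/7 = -18/7 - B/14)
1512*(I(5/(-8) - 10/6, F(w, 4)) + H) = 1512*((-18/7 - (5/(-8) - 10/6)/14) + 56) = 1512*((-18/7 - (5*(-⅛) - 10*⅙)/14) + 56) = 1512*((-18/7 - (-5/8 - 5/3)/14) + 56) = 1512*((-18/7 - 1/14*(-55/24)) + 56) = 1512*((-18/7 + 55/336) + 56) = 1512*(-809/336 + 56) = 1512*(18007/336) = 162063/2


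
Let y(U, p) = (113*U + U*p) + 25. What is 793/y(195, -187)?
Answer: -793/14405 ≈ -0.055050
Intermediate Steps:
y(U, p) = 25 + 113*U + U*p
793/y(195, -187) = 793/(25 + 113*195 + 195*(-187)) = 793/(25 + 22035 - 36465) = 793/(-14405) = 793*(-1/14405) = -793/14405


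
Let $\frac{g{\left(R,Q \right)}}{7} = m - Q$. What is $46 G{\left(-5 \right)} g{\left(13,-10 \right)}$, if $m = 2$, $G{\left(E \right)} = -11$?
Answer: $-42504$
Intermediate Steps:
$g{\left(R,Q \right)} = 14 - 7 Q$ ($g{\left(R,Q \right)} = 7 \left(2 - Q\right) = 14 - 7 Q$)
$46 G{\left(-5 \right)} g{\left(13,-10 \right)} = 46 \left(-11\right) \left(14 - -70\right) = - 506 \left(14 + 70\right) = \left(-506\right) 84 = -42504$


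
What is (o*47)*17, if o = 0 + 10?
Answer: 7990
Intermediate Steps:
o = 10
(o*47)*17 = (10*47)*17 = 470*17 = 7990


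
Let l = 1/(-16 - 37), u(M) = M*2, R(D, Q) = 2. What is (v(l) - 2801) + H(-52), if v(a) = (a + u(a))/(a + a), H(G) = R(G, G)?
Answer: -5595/2 ≈ -2797.5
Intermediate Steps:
u(M) = 2*M
l = -1/53 (l = 1/(-53) = -1/53 ≈ -0.018868)
H(G) = 2
v(a) = 3/2 (v(a) = (a + 2*a)/(a + a) = (3*a)/((2*a)) = (3*a)*(1/(2*a)) = 3/2)
(v(l) - 2801) + H(-52) = (3/2 - 2801) + 2 = -5599/2 + 2 = -5595/2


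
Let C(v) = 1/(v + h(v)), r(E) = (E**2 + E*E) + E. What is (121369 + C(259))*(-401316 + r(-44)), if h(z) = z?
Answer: -1784980708056/37 ≈ -4.8243e+10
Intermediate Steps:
r(E) = E + 2*E**2 (r(E) = (E**2 + E**2) + E = 2*E**2 + E = E + 2*E**2)
C(v) = 1/(2*v) (C(v) = 1/(v + v) = 1/(2*v))
(121369 + C(259))*(-401316 + r(-44)) = (121369 + (1/2)/259)*(-401316 - 44*(1 + 2*(-44))) = (121369 + (1/2)*(1/259))*(-401316 - 44*(1 - 88)) = (121369 + 1/518)*(-401316 - 44*(-87)) = 62869143*(-401316 + 3828)/518 = (62869143/518)*(-397488) = -1784980708056/37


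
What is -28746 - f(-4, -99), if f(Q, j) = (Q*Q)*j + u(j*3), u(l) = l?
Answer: -26865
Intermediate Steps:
f(Q, j) = 3*j + j*Q**2 (f(Q, j) = (Q*Q)*j + j*3 = Q**2*j + 3*j = j*Q**2 + 3*j = 3*j + j*Q**2)
-28746 - f(-4, -99) = -28746 - (-99)*(3 + (-4)**2) = -28746 - (-99)*(3 + 16) = -28746 - (-99)*19 = -28746 - 1*(-1881) = -28746 + 1881 = -26865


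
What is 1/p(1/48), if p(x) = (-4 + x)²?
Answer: 2304/36481 ≈ 0.063156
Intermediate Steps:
1/p(1/48) = 1/((-4 + 1/48)²) = 1/((-191/48)²) = 1/(36481/2304) = 2304/36481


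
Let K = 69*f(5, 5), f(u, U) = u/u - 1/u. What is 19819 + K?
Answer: 99371/5 ≈ 19874.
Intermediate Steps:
f(u, U) = 1 - 1/u
K = 276/5 (K = 69*((-1 + 5)/5) = 69*((⅕)*4) = 69*(⅘) = 276/5 ≈ 55.200)
19819 + K = 19819 + 276/5 = 99371/5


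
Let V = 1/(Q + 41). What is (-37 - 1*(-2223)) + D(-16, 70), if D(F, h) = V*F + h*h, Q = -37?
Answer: 7082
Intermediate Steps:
V = 1/4 (V = 1/(-37 + 41) = 1/4 ≈ 0.25000)
D(F, h) = h**2 + F/4 (D(F, h) = F/4 + h*h = F/4 + h**2 = h**2 + F/4)
(-37 - 1*(-2223)) + D(-16, 70) = (-37 - 1*(-2223)) + (70**2 + (1/4)*(-16)) = (-37 + 2223) + (4900 - 4) = 2186 + 4896 = 7082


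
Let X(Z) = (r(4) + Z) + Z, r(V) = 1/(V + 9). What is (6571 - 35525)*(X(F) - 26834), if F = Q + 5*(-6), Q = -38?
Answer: 10151532986/13 ≈ 7.8089e+8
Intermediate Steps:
F = -68 (F = -38 + 5*(-6) = -38 - 30 = -68)
r(V) = 1/(9 + V)
X(Z) = 1/13 + 2*Z (X(Z) = (1/(9 + 4) + Z) + Z = (1/13 + Z) + Z = 1/13 + 2*Z)
(6571 - 35525)*(X(F) - 26834) = (6571 - 35525)*((1/13 + 2*(-68)) - 26834) = -28954*((1/13 - 136) - 26834) = -28954*(-1767/13 - 26834) = -28954*(-350609/13) = 10151532986/13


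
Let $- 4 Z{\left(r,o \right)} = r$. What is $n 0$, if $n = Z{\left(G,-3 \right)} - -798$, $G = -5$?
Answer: $0$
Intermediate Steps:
$Z{\left(r,o \right)} = - \frac{r}{4}$
$n = \frac{3197}{4}$ ($n = \left(- \frac{1}{4}\right) \left(-5\right) - -798 = \frac{5}{4} + 798 = \frac{3197}{4} \approx 799.25$)
$n 0 = \frac{3197}{4} \cdot 0 = 0$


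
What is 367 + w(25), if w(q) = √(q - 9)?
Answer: 371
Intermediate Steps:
w(q) = √(-9 + q)
367 + w(25) = 367 + √(-9 + 25) = 367 + √16 = 367 + 4 = 371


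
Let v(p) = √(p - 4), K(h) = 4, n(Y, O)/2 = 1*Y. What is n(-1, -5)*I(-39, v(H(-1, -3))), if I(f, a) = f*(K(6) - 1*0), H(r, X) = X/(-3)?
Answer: 312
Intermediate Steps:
H(r, X) = -X/3 (H(r, X) = X*(-⅓) = -X/3)
n(Y, O) = 2*Y (n(Y, O) = 2*(1*Y) = 2*Y)
v(p) = √(-4 + p)
I(f, a) = 4*f (I(f, a) = f*(4 - 1*0) = f*(4 + 0) = f*4 = 4*f)
n(-1, -5)*I(-39, v(H(-1, -3))) = (2*(-1))*(4*(-39)) = -2*(-156) = 312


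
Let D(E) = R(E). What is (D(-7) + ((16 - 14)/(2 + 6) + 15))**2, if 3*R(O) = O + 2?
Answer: 26569/144 ≈ 184.51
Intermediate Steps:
R(O) = 2/3 + O/3 (R(O) = (O + 2)/3 = (2 + O)/3 = 2/3 + O/3)
D(E) = 2/3 + E/3
(D(-7) + ((16 - 14)/(2 + 6) + 15))**2 = ((2/3 + (1/3)*(-7)) + ((16 - 14)/(2 + 6) + 15))**2 = ((2/3 - 7/3) + (2/8 + 15))**2 = (-5/3 + (2*(1/8) + 15))**2 = (-5/3 + (1/4 + 15))**2 = (-5/3 + 61/4)**2 = (163/12)**2 = 26569/144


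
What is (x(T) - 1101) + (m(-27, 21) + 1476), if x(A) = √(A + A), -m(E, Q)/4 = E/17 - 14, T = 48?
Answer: 7435/17 + 4*√6 ≈ 447.15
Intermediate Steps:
m(E, Q) = 56 - 4*E/17 (m(E, Q) = -4*(E/17 - 14) = -4*(-14 + E/17) = 56 - 4*E/17)
x(A) = √2*√A (x(A) = √(2*A) = √2*√A)
(x(T) - 1101) + (m(-27, 21) + 1476) = (√2*√48 - 1101) + ((56 - 4/17*(-27)) + 1476) = (√2*(4*√3) - 1101) + ((56 + 108/17) + 1476) = (4*√6 - 1101) + (1060/17 + 1476) = (-1101 + 4*√6) + 26152/17 = 7435/17 + 4*√6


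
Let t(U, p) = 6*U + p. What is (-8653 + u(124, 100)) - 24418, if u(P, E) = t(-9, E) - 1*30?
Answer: -33055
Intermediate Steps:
t(U, p) = p + 6*U
u(P, E) = -84 + E (u(P, E) = (E + 6*(-9)) - 1*30 = (E - 54) - 30 = (-54 + E) - 30 = -84 + E)
(-8653 + u(124, 100)) - 24418 = (-8653 + (-84 + 100)) - 24418 = (-8653 + 16) - 24418 = -8637 - 24418 = -33055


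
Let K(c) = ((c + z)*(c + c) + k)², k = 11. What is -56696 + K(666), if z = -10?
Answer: 763531626113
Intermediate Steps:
K(c) = (11 + 2*c*(-10 + c))² (K(c) = ((c - 10)*(c + c) + 11)² = ((-10 + c)*(2*c) + 11)² = (2*c*(-10 + c) + 11)² = (11 + 2*c*(-10 + c))²)
-56696 + K(666) = -56696 + (11 - 20*666 + 2*666²)² = -56696 + (11 - 13320 + 2*443556)² = -56696 + (11 - 13320 + 887112)² = -56696 + 873803² = -56696 + 763531682809 = 763531626113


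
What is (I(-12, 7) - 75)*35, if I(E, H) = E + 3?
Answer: -2940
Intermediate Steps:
I(E, H) = 3 + E
(I(-12, 7) - 75)*35 = ((3 - 12) - 75)*35 = (-9 - 75)*35 = -84*35 = -2940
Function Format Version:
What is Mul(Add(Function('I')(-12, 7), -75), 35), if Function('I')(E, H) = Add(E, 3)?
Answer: -2940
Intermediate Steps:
Function('I')(E, H) = Add(3, E)
Mul(Add(Function('I')(-12, 7), -75), 35) = Mul(Add(Add(3, -12), -75), 35) = Mul(Add(-9, -75), 35) = Mul(-84, 35) = -2940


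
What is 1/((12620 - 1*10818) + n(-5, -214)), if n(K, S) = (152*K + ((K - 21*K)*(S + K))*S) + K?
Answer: 1/4687637 ≈ 2.1333e-7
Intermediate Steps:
n(K, S) = 153*K - 20*K*S*(K + S) (n(K, S) = (152*K + ((-20*K)*(K + S))*S) + K = (152*K + (-20*K*(K + S))*S) + K = (152*K - 20*K*S*(K + S)) + K = 153*K - 20*K*S*(K + S))
1/((12620 - 1*10818) + n(-5, -214)) = 1/((12620 - 1*10818) - 5*(153 - 20*(-214)² - 20*(-5)*(-214))) = 1/((12620 - 10818) - 5*(153 - 20*45796 - 21400)) = 1/(1802 - 5*(153 - 915920 - 21400)) = 1/(1802 - 5*(-937167)) = 1/(1802 + 4685835) = 1/4687637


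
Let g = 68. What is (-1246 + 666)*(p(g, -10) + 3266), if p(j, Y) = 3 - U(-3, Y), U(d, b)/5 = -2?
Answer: -1901820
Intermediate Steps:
U(d, b) = -10 (U(d, b) = 5*(-2) = -10)
p(j, Y) = 13 (p(j, Y) = 3 - 1*(-10) = 3 + 10 = 13)
(-1246 + 666)*(p(g, -10) + 3266) = (-1246 + 666)*(13 + 3266) = -580*3279 = -1901820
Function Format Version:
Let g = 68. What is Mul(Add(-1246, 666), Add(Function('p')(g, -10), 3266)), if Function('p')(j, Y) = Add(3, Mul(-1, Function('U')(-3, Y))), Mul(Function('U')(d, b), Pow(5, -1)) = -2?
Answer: -1901820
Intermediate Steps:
Function('U')(d, b) = -10 (Function('U')(d, b) = Mul(5, -2) = -10)
Function('p')(j, Y) = 13 (Function('p')(j, Y) = Add(3, Mul(-1, -10)) = Add(3, 10) = 13)
Mul(Add(-1246, 666), Add(Function('p')(g, -10), 3266)) = Mul(Add(-1246, 666), Add(13, 3266)) = Mul(-580, 3279) = -1901820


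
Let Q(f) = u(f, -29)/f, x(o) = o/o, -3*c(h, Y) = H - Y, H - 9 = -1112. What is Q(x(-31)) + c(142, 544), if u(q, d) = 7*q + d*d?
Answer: 1397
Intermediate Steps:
H = -1103 (H = 9 - 1112 = -1103)
u(q, d) = d² + 7*q (u(q, d) = 7*q + d² = d² + 7*q)
c(h, Y) = 1103/3 + Y/3 (c(h, Y) = -(-1103 - Y)/3 = 1103/3 + Y/3)
x(o) = 1
Q(f) = (841 + 7*f)/f (Q(f) = ((-29)² + 7*f)/f = (841 + 7*f)/f)
Q(x(-31)) + c(142, 544) = (7 + 841/1) + (1103/3 + (⅓)*544) = (7 + 841*1) + (1103/3 + 544/3) = (7 + 841) + 549 = 848 + 549 = 1397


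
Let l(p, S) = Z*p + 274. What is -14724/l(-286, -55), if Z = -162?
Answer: -7362/23303 ≈ -0.31593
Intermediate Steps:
l(p, S) = 274 - 162*p (l(p, S) = -162*p + 274 = 274 - 162*p)
-14724/l(-286, -55) = -14724/(274 - 162*(-286)) = -14724/(274 + 46332) = -14724/46606 = -14724*1/46606 = -7362/23303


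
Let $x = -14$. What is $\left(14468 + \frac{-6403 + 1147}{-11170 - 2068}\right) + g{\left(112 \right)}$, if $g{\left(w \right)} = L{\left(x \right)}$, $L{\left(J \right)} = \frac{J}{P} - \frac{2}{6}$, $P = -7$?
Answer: $\frac{287332055}{19857} \approx 14470.0$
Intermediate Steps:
$L{\left(J \right)} = - \frac{1}{3} - \frac{J}{7}$ ($L{\left(J \right)} = \frac{J}{-7} - \frac{2}{6} = J \left(- \frac{1}{7}\right) - \frac{1}{3} = - \frac{J}{7} - \frac{1}{3} = - \frac{1}{3} - \frac{J}{7}$)
$g{\left(w \right)} = \frac{5}{3}$ ($g{\left(w \right)} = - \frac{1}{3} - -2 = - \frac{1}{3} + 2 = \frac{5}{3}$)
$\left(14468 + \frac{-6403 + 1147}{-11170 - 2068}\right) + g{\left(112 \right)} = \left(14468 + \frac{-6403 + 1147}{-11170 - 2068}\right) + \frac{5}{3} = \left(14468 - \frac{5256}{-13238}\right) + \frac{5}{3} = \left(14468 - - \frac{2628}{6619}\right) + \frac{5}{3} = \left(14468 + \frac{2628}{6619}\right) + \frac{5}{3} = \frac{95766320}{6619} + \frac{5}{3} = \frac{287332055}{19857}$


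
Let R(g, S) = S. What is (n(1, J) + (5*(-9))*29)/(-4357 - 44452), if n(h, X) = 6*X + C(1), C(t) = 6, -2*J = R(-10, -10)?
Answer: 1269/48809 ≈ 0.025999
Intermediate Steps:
J = 5 (J = -½*(-10) = 5)
n(h, X) = 6 + 6*X (n(h, X) = 6*X + 6 = 6 + 6*X)
(n(1, J) + (5*(-9))*29)/(-4357 - 44452) = ((6 + 6*5) + (5*(-9))*29)/(-4357 - 44452) = ((6 + 30) - 45*29)/(-48809) = (36 - 1305)*(-1/48809) = -1269*(-1/48809) = 1269/48809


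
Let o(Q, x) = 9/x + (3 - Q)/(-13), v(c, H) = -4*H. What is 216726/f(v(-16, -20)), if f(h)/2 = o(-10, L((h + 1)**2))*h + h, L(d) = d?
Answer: 78996627/80 ≈ 9.8746e+5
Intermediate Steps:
o(Q, x) = -3/13 + 9/x + Q/13 (o(Q, x) = 9/x + (3 - Q)*(-1/13) = 9/x + (-3/13 + Q/13) = -3/13 + 9/x + Q/13)
f(h) = 2*h + 2*h*(117 - 13*(1 + h)**2)/(13*(1 + h)**2) (f(h) = 2*(((117 + (h + 1)**2*(-3 - 10))/(13*((h + 1)**2)))*h + h) = 2*(((117 + (1 + h)**2*(-13))/(13*((1 + h)**2)))*h + h) = 2*(((117 - 13*(1 + h)**2)/(13*(1 + h)**2))*h + h) = 2*(h*(117 - 13*(1 + h)**2)/(13*(1 + h)**2) + h) = 2*(h + h*(117 - 13*(1 + h)**2)/(13*(1 + h)**2)) = 2*h + 2*h*(117 - 13*(1 + h)**2)/(13*(1 + h)**2))
216726/f(v(-16, -20)) = 216726/((18*(-4*(-20))/(1 - 4*(-20))**2)) = 216726/((18*80/(1 + 80)**2)) = 216726/((18*80/81**2)) = 216726/((18*80*(1/6561))) = 216726/(160/729) = 216726*(729/160) = 78996627/80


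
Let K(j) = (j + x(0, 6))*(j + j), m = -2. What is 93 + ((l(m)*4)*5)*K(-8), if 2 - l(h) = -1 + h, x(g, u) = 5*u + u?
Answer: -44707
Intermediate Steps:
x(g, u) = 6*u
l(h) = 3 - h (l(h) = 2 - (-1 + h) = 2 + (1 - h) = 3 - h)
K(j) = 2*j*(36 + j) (K(j) = (j + 6*6)*(j + j) = (j + 36)*(2*j) = (36 + j)*(2*j) = 2*j*(36 + j))
93 + ((l(m)*4)*5)*K(-8) = 93 + (((3 - 1*(-2))*4)*5)*(2*(-8)*(36 - 8)) = 93 + (((3 + 2)*4)*5)*(2*(-8)*28) = 93 + ((5*4)*5)*(-448) = 93 + (20*5)*(-448) = 93 + 100*(-448) = 93 - 44800 = -44707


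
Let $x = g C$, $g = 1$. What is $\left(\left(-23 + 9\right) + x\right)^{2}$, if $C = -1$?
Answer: $225$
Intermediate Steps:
$x = -1$ ($x = 1 \left(-1\right) = -1$)
$\left(\left(-23 + 9\right) + x\right)^{2} = \left(\left(-23 + 9\right) - 1\right)^{2} = \left(-14 - 1\right)^{2} = \left(-15\right)^{2} = 225$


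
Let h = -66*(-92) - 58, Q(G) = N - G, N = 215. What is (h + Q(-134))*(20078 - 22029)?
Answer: -12414213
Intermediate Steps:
Q(G) = 215 - G
h = 6014 (h = 6072 - 58 = 6014)
(h + Q(-134))*(20078 - 22029) = (6014 + (215 - 1*(-134)))*(20078 - 22029) = (6014 + (215 + 134))*(-1951) = (6014 + 349)*(-1951) = 6363*(-1951) = -12414213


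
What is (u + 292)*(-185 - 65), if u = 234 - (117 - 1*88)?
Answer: -124250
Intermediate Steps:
u = 205 (u = 234 - (117 - 88) = 234 - 1*29 = 234 - 29 = 205)
(u + 292)*(-185 - 65) = (205 + 292)*(-185 - 65) = 497*(-250) = -124250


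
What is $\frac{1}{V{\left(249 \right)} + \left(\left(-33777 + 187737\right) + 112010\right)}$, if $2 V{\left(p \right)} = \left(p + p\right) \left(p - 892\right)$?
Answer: $\frac{1}{105863} \approx 9.4462 \cdot 10^{-6}$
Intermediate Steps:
$V{\left(p \right)} = p \left(-892 + p\right)$ ($V{\left(p \right)} = \frac{\left(p + p\right) \left(p - 892\right)}{2} = \frac{2 p \left(-892 + p\right)}{2} = p \left(-892 + p\right)$)
$\frac{1}{V{\left(249 \right)} + \left(\left(-33777 + 187737\right) + 112010\right)} = \frac{1}{249 \left(-892 + 249\right) + \left(\left(-33777 + 187737\right) + 112010\right)} = \frac{1}{249 \left(-643\right) + \left(153960 + 112010\right)} = \frac{1}{-160107 + 265970} = \frac{1}{105863}$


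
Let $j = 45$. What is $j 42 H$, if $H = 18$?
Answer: $34020$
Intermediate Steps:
$j 42 H = 45 \cdot 42 \cdot 18 = 1890 \cdot 18 = 34020$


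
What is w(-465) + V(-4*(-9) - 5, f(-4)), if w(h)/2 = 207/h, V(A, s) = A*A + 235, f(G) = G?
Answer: 185242/155 ≈ 1195.1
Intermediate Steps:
V(A, s) = 235 + A² (V(A, s) = A² + 235 = 235 + A²)
w(h) = 414/h (w(h) = 2*(207/h) = 414/h)
w(-465) + V(-4*(-9) - 5, f(-4)) = 414/(-465) + (235 + (-4*(-9) - 5)²) = 414*(-1/465) + (235 + (36 - 5)²) = -138/155 + (235 + 31²) = -138/155 + (235 + 961) = -138/155 + 1196 = 185242/155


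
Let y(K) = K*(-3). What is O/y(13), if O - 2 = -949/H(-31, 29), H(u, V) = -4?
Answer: -319/52 ≈ -6.1346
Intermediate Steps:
y(K) = -3*K
O = 957/4 (O = 2 - 949/(-4) = 2 - 949*(-¼) = 2 + 949/4 = 957/4 ≈ 239.25)
O/y(13) = 957/(4*((-3*13))) = (957/4)/(-39) = (957/4)*(-1/39) = -319/52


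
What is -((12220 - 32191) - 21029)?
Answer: 41000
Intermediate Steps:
-((12220 - 32191) - 21029) = -(-19971 - 21029) = -1*(-41000) = 41000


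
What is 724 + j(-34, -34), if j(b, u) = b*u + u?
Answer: 1846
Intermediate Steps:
j(b, u) = u + b*u
724 + j(-34, -34) = 724 - 34*(1 - 34) = 724 - 34*(-33) = 724 + 1122 = 1846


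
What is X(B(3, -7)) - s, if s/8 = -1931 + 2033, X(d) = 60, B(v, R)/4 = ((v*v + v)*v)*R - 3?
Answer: -756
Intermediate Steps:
B(v, R) = -12 + 4*R*v*(v + v**2) (B(v, R) = 4*(((v*v + v)*v)*R - 3) = 4*(((v**2 + v)*v)*R - 3) = 4*(((v + v**2)*v)*R - 3) = 4*((v*(v + v**2))*R - 3) = 4*(R*v*(v + v**2) - 3) = 4*(-3 + R*v*(v + v**2)) = -12 + 4*R*v*(v + v**2))
s = 816 (s = 8*(-1931 + 2033) = 8*102 = 816)
X(B(3, -7)) - s = 60 - 1*816 = 60 - 816 = -756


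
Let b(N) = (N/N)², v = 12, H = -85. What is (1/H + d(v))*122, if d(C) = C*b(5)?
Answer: 124318/85 ≈ 1462.6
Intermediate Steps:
b(N) = 1 (b(N) = 1² = 1)
d(C) = C (d(C) = C*1 = C)
(1/H + d(v))*122 = (1/(-85) + 12)*122 = (-1/85 + 12)*122 = (1019/85)*122 = 124318/85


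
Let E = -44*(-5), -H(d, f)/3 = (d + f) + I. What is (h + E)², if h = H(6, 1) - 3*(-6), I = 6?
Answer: 39601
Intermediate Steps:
H(d, f) = -18 - 3*d - 3*f (H(d, f) = -3*((d + f) + 6) = -3*(6 + d + f) = -18 - 3*d - 3*f)
E = 220
h = -21 (h = (-18 - 3*6 - 3*1) - 3*(-6) = (-18 - 18 - 3) + 18 = -39 + 18 = -21)
(h + E)² = (-21 + 220)² = 199² = 39601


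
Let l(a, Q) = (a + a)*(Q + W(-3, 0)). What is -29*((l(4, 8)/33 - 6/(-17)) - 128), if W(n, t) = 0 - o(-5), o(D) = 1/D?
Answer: 10221746/2805 ≈ 3644.1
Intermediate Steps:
W(n, t) = ⅕ (W(n, t) = 0 - 1/(-5) = 0 - 1*(-⅕) = 0 + ⅕ = ⅕)
l(a, Q) = 2*a*(⅕ + Q) (l(a, Q) = (a + a)*(Q + ⅕) = (2*a)*(⅕ + Q) = 2*a*(⅕ + Q))
-29*((l(4, 8)/33 - 6/(-17)) - 128) = -29*((((⅖)*4*(1 + 5*8))/33 - 6/(-17)) - 128) = -29*((((⅖)*4*(1 + 40))*(1/33) - 6*(-1/17)) - 128) = -29*((((⅖)*4*41)*(1/33) + 6/17) - 128) = -29*(((328/5)*(1/33) + 6/17) - 128) = -29*((328/165 + 6/17) - 128) = -29*(6566/2805 - 128) = -29*(-352474/2805) = 10221746/2805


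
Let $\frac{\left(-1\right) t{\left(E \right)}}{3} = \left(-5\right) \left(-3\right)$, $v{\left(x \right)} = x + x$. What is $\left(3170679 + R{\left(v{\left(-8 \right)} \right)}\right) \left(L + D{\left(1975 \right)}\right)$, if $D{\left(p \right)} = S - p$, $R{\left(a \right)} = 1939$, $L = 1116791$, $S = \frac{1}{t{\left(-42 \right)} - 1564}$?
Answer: $\frac{5690848457862774}{1609} \approx 3.5369 \cdot 10^{12}$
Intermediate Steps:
$v{\left(x \right)} = 2 x$
$t{\left(E \right)} = -45$ ($t{\left(E \right)} = - 3 \left(\left(-5\right) \left(-3\right)\right) = \left(-3\right) 15 = -45$)
$S = - \frac{1}{1609}$ ($S = \frac{1}{-45 - 1564} = \frac{1}{-1609} = - \frac{1}{1609} \approx -0.0006215$)
$D{\left(p \right)} = - \frac{1}{1609} - p$
$\left(3170679 + R{\left(v{\left(-8 \right)} \right)}\right) \left(L + D{\left(1975 \right)}\right) = \left(3170679 + 1939\right) \left(1116791 - \frac{3177776}{1609}\right) = 3172618 \left(1116791 - \frac{3177776}{1609}\right) = 3172618 \cdot \frac{1793738943}{1609} = \frac{5690848457862774}{1609}$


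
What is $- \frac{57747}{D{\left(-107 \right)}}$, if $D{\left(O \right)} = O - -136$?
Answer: $- \frac{57747}{29} \approx -1991.3$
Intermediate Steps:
$D{\left(O \right)} = 136 + O$ ($D{\left(O \right)} = O + 136 = 136 + O$)
$- \frac{57747}{D{\left(-107 \right)}} = - \frac{57747}{136 - 107} = - \frac{57747}{29}$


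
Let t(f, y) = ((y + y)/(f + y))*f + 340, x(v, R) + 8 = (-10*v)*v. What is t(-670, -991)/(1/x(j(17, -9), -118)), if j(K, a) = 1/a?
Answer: 55798400/14949 ≈ 3732.6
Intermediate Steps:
x(v, R) = -8 - 10*v**2 (x(v, R) = -8 + (-10*v)*v = -8 - 10*v**2)
t(f, y) = 340 + 2*f*y/(f + y) (t(f, y) = ((2*y)/(f + y))*f + 340 = (2*y/(f + y))*f + 340 = 2*f*y/(f + y) + 340 = 340 + 2*f*y/(f + y))
t(-670, -991)/(1/x(j(17, -9), -118)) = (2*(170*(-670) + 170*(-991) - 670*(-991))/(-670 - 991))/(1/(-8 - 10*(1/(-9))**2)) = (2*(-113900 - 168470 + 663970)/(-1661))/(1/(-8 - 10*(-1/9)**2)) = (2*(-1/1661)*381600)/(1/(-8 - 10*1/81)) = -763200/(1661*(1/(-8 - 10/81))) = -763200/(1661*(1/(-658/81))) = -763200/(1661*(-81/658)) = -763200/1661*(-658/81) = 55798400/14949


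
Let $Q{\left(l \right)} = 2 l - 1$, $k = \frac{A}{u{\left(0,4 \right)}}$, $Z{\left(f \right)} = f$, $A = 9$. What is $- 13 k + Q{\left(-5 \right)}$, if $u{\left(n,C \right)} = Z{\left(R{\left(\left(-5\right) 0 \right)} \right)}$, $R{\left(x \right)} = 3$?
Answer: $-50$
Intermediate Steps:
$u{\left(n,C \right)} = 3$
$k = 3$ ($k = \frac{9}{3} = 9 \cdot \frac{1}{3} = 3$)
$Q{\left(l \right)} = -1 + 2 l$
$- 13 k + Q{\left(-5 \right)} = \left(-13\right) 3 + \left(-1 + 2 \left(-5\right)\right) = -39 - 11 = -50$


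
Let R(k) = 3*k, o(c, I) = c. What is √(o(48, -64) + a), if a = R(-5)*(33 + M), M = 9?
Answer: I*√582 ≈ 24.125*I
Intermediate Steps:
a = -630 (a = (3*(-5))*(33 + 9) = -15*42 = -630)
√(o(48, -64) + a) = √(48 - 630) = √(-582) = I*√582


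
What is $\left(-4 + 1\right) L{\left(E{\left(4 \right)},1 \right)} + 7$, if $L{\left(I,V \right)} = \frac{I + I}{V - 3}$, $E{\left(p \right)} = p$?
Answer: $19$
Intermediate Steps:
$L{\left(I,V \right)} = \frac{2 I}{-3 + V}$
$\left(-4 + 1\right) L{\left(E{\left(4 \right)},1 \right)} + 7 = \left(-4 + 1\right) 2 \cdot 4 \frac{1}{-3 + 1} + 7 = - 3 \cdot 2 \cdot 4 \frac{1}{-2} + 7 = - 3 \cdot 2 \cdot 4 \left(- \frac{1}{2}\right) + 7 = \left(-3\right) \left(-4\right) + 7 = 12 + 7 = 19$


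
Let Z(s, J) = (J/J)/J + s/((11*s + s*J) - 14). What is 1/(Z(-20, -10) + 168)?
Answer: 170/28643 ≈ 0.0059351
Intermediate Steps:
Z(s, J) = 1/J + s/(-14 + 11*s + J*s) (Z(s, J) = 1/J + s/((11*s + J*s) - 14) = 1/J + s/(-14 + 11*s + J*s))
1/(Z(-20, -10) + 168) = 1/((-14 + 11*(-20) + 2*(-10)*(-20))/((-10)*(-14 + 11*(-20) - 10*(-20))) + 168) = 1/(-(-14 - 220 + 400)/(10*(-14 - 220 + 200)) + 168) = 1/(-1/10*166/(-34) + 168) = 1/(-1/10*(-1/34)*166 + 168) = 1/(83/170 + 168) = 1/(28643/170) = 170/28643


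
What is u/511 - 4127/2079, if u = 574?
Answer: -130793/151767 ≈ -0.86180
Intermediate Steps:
u/511 - 4127/2079 = 574/511 - 4127/2079 = 574*(1/511) - 4127*1/2079 = 82/73 - 4127/2079 = -130793/151767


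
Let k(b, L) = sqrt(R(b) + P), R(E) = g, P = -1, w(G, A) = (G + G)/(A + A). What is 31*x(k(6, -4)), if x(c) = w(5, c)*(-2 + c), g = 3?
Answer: 155 - 155*sqrt(2) ≈ -64.203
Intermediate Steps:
w(G, A) = G/A (w(G, A) = (2*G)/((2*A)) = (2*G)*(1/(2*A)) = G/A)
R(E) = 3
k(b, L) = sqrt(2) (k(b, L) = sqrt(3 - 1) = sqrt(2))
x(c) = 5*(-2 + c)/c (x(c) = (5/c)*(-2 + c) = 5*(-2 + c)/c)
31*x(k(6, -4)) = 31*(5 - 10*sqrt(2)/2) = 31*(5 - 5*sqrt(2)) = 155 - 155*sqrt(2)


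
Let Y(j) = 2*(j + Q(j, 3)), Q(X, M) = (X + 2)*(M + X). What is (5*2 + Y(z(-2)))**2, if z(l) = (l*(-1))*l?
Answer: 36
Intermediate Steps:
Q(X, M) = (2 + X)*(M + X)
z(l) = -l**2 (z(l) = (-l)*l = -l**2)
Y(j) = 12 + 2*j**2 + 12*j (Y(j) = 2*(j + (j**2 + 2*3 + 2*j + 3*j)) = 2*(j + (j**2 + 6 + 2*j + 3*j)) = 2*(j + (6 + j**2 + 5*j)) = 2*(6 + j**2 + 6*j) = 12 + 2*j**2 + 12*j)
(5*2 + Y(z(-2)))**2 = (5*2 + (12 + 2*(-1*(-2)**2)**2 + 12*(-1*(-2)**2)))**2 = (10 + (12 + 2*(-1*4)**2 + 12*(-1*4)))**2 = (10 + (12 + 2*(-4)**2 + 12*(-4)))**2 = (10 + (12 + 2*16 - 48))**2 = (10 + (12 + 32 - 48))**2 = (10 - 4)**2 = 6**2 = 36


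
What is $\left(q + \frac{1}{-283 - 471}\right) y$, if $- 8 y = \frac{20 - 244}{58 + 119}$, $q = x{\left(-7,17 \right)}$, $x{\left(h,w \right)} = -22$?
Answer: $- \frac{232246}{66729} \approx -3.4804$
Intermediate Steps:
$q = -22$
$y = \frac{28}{177}$ ($y = - \frac{\left(20 - 244\right) \frac{1}{58 + 119}}{8} = - \frac{\left(-224\right) \frac{1}{177}}{8} = \left(- \frac{1}{8}\right) \left(- \frac{224}{177}\right) = \frac{28}{177} \approx 0.15819$)
$\left(q + \frac{1}{-283 - 471}\right) y = \left(-22 + \frac{1}{-283 - 471}\right) \frac{28}{177} = \left(-22 + \frac{1}{-754}\right) \frac{28}{177} = \left(-22 - \frac{1}{754}\right) \frac{28}{177} = \left(- \frac{16589}{754}\right) \frac{28}{177} = - \frac{232246}{66729}$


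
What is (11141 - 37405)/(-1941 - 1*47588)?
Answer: 26264/49529 ≈ 0.53028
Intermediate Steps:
(11141 - 37405)/(-1941 - 1*47588) = -26264/(-1941 - 47588) = -26264/(-49529) = -26264*(-1/49529) = 26264/49529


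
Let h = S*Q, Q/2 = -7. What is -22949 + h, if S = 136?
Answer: -24853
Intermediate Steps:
Q = -14 (Q = 2*(-7) = -14)
h = -1904 (h = 136*(-14) = -1904)
-22949 + h = -22949 - 1904 = -24853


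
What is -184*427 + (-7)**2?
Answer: -78519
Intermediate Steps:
-184*427 + (-7)**2 = -78568 + 49 = -78519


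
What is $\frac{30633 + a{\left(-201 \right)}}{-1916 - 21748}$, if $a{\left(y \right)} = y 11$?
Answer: $- \frac{4737}{3944} \approx -1.2011$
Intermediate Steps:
$a{\left(y \right)} = 11 y$
$\frac{30633 + a{\left(-201 \right)}}{-1916 - 21748} = \frac{30633 + 11 \left(-201\right)}{-1916 - 21748} = \frac{30633 - 2211}{-1916 - 21748} = \frac{28422}{-23664} = 28422 \left(- \frac{1}{23664}\right) = - \frac{4737}{3944}$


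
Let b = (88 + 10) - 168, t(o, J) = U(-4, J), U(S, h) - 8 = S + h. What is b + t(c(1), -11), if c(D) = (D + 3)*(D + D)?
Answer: -77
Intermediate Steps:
U(S, h) = 8 + S + h (U(S, h) = 8 + (S + h) = 8 + S + h)
c(D) = 2*D*(3 + D) (c(D) = (3 + D)*(2*D) = 2*D*(3 + D))
t(o, J) = 4 + J (t(o, J) = 8 - 4 + J = 4 + J)
b = -70 (b = 98 - 168 = -70)
b + t(c(1), -11) = -70 + (4 - 11) = -70 - 7 = -77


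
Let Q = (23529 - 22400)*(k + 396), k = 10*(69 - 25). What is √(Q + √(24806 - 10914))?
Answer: √(943844 + 2*√3473) ≈ 971.58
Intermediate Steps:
k = 440 (k = 10*44 = 440)
Q = 943844 (Q = (23529 - 22400)*(440 + 396) = 1129*836 = 943844)
√(Q + √(24806 - 10914)) = √(943844 + √(24806 - 10914)) = √(943844 + √13892) = √(943844 + 2*√3473)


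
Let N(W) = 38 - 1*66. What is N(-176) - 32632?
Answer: -32660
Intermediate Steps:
N(W) = -28 (N(W) = 38 - 66 = -28)
N(-176) - 32632 = -28 - 32632 = -32660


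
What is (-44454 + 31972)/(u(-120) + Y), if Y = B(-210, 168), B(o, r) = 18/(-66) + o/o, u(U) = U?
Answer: 68651/656 ≈ 104.65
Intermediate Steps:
B(o, r) = 8/11 (B(o, r) = 18*(-1/66) + 1 = -3/11 + 1 = 8/11)
Y = 8/11 ≈ 0.72727
(-44454 + 31972)/(u(-120) + Y) = (-44454 + 31972)/(-120 + 8/11) = -12482/(-1312/11) = -12482*(-11/1312) = 68651/656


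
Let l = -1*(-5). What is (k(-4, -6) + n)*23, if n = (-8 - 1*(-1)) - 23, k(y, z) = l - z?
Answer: -437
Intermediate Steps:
l = 5
k(y, z) = 5 - z
n = -30 (n = (-8 + 1) - 23 = -7 - 23 = -30)
(k(-4, -6) + n)*23 = ((5 - 1*(-6)) - 30)*23 = ((5 + 6) - 30)*23 = (11 - 30)*23 = -19*23 = -437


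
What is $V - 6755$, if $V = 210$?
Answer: $-6545$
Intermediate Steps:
$V - 6755 = 210 - 6755 = -6545$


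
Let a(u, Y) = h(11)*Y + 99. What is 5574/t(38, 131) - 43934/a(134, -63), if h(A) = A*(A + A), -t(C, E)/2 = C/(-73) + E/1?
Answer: -80703059/4371975 ≈ -18.459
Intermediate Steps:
t(C, E) = -2*E + 2*C/73 (t(C, E) = -2*(C/(-73) + E/1) = -2*(C*(-1/73) + E*1) = -2*(-C/73 + E) = -2*(E - C/73) = -2*E + 2*C/73)
h(A) = 2*A² (h(A) = A*(2*A) = 2*A²)
a(u, Y) = 99 + 242*Y (a(u, Y) = (2*11²)*Y + 99 = (2*121)*Y + 99 = 242*Y + 99 = 99 + 242*Y)
5574/t(38, 131) - 43934/a(134, -63) = 5574/(-2*131 + (2/73)*38) - 43934/(99 + 242*(-63)) = 5574/(-262 + 76/73) - 43934/(99 - 15246) = 5574/(-19050/73) - 43934/(-15147) = 5574*(-73/19050) - 43934*(-1/15147) = -67817/3175 + 3994/1377 = -80703059/4371975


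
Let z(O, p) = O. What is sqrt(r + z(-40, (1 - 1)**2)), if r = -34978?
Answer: I*sqrt(35018) ≈ 187.13*I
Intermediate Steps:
sqrt(r + z(-40, (1 - 1)**2)) = sqrt(-34978 - 40) = sqrt(-35018) = I*sqrt(35018)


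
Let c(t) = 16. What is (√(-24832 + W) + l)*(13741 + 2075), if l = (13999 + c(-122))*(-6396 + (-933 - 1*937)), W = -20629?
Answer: -1832251809840 + 205608*I*√269 ≈ -1.8323e+12 + 3.3722e+6*I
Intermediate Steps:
l = -115847990 (l = (13999 + 16)*(-6396 + (-933 - 1*937)) = 14015*(-6396 + (-933 - 937)) = 14015*(-6396 - 1870) = 14015*(-8266) = -115847990)
(√(-24832 + W) + l)*(13741 + 2075) = (√(-24832 - 20629) - 115847990)*(13741 + 2075) = (√(-45461) - 115847990)*15816 = (13*I*√269 - 115847990)*15816 = (-115847990 + 13*I*√269)*15816 = -1832251809840 + 205608*I*√269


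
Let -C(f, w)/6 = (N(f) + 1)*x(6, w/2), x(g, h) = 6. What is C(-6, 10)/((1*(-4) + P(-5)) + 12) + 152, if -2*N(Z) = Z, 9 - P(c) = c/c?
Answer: 143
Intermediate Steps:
P(c) = 8 (P(c) = 9 - c/c = 9 - 1*1 = 9 - 1 = 8)
N(Z) = -Z/2
C(f, w) = -36 + 18*f (C(f, w) = -6*(-f/2 + 1)*6 = -6*(1 - f/2)*6 = -6*(6 - 3*f) = -36 + 18*f)
C(-6, 10)/((1*(-4) + P(-5)) + 12) + 152 = (-36 + 18*(-6))/((1*(-4) + 8) + 12) + 152 = (-36 - 108)/((-4 + 8) + 12) + 152 = -144/(4 + 12) + 152 = -144/16 + 152 = -144*1/16 + 152 = -9 + 152 = 143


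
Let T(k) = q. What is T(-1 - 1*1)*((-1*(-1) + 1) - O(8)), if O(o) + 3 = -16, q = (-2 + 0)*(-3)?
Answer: 126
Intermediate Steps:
q = 6 (q = -2*(-3) = 6)
T(k) = 6
O(o) = -19 (O(o) = -3 - 16 = -19)
T(-1 - 1*1)*((-1*(-1) + 1) - O(8)) = 6*((-1*(-1) + 1) - 1*(-19)) = 6*((1 + 1) + 19) = 6*(2 + 19) = 6*21 = 126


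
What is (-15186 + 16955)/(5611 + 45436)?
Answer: 1769/51047 ≈ 0.034654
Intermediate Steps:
(-15186 + 16955)/(5611 + 45436) = 1769/51047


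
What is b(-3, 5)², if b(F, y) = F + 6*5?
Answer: 729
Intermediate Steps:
b(F, y) = 30 + F (b(F, y) = F + 30 = 30 + F)
b(-3, 5)² = (30 - 3)² = 27² = 729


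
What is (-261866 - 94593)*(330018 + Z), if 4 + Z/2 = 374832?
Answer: -384859514366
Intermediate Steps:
Z = 749656 (Z = -8 + 2*374832 = -8 + 749664 = 749656)
(-261866 - 94593)*(330018 + Z) = (-261866 - 94593)*(330018 + 749656) = -356459*1079674 = -384859514366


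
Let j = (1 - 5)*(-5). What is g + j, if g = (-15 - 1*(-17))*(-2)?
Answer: 16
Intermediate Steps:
g = -4 (g = (-15 + 17)*(-2) = 2*(-2) = -4)
j = 20 (j = -4*(-5) = 20)
g + j = -4 + 20 = 16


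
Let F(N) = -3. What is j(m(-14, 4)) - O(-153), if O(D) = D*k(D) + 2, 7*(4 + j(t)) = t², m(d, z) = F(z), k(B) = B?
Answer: -163896/7 ≈ -23414.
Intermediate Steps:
m(d, z) = -3
j(t) = -4 + t²/7
O(D) = 2 + D² (O(D) = D*D + 2 = D² + 2 = 2 + D²)
j(m(-14, 4)) - O(-153) = (-4 + (⅐)*(-3)²) - (2 + (-153)²) = (-4 + (⅐)*9) - (2 + 23409) = (-4 + 9/7) - 1*23411 = -19/7 - 23411 = -163896/7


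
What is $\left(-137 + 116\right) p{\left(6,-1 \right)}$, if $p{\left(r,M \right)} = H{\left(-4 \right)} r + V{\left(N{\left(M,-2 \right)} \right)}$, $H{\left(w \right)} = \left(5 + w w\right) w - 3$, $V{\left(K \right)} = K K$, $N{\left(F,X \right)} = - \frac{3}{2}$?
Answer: $\frac{43659}{4} \approx 10915.0$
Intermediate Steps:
$N{\left(F,X \right)} = - \frac{3}{2}$ ($N{\left(F,X \right)} = \left(-3\right) \frac{1}{2} = - \frac{3}{2}$)
$V{\left(K \right)} = K^{2}$
$H{\left(w \right)} = -3 + w \left(5 + w^{2}\right)$ ($H{\left(w \right)} = \left(5 + w^{2}\right) w - 3 = w \left(5 + w^{2}\right) - 3 = -3 + w \left(5 + w^{2}\right)$)
$p{\left(r,M \right)} = \frac{9}{4} - 87 r$ ($p{\left(r,M \right)} = \left(-3 + \left(-4\right)^{3} + 5 \left(-4\right)\right) r + \left(- \frac{3}{2}\right)^{2} = \left(-3 - 64 - 20\right) r + \frac{9}{4} = - 87 r + \frac{9}{4} = \frac{9}{4} - 87 r$)
$\left(-137 + 116\right) p{\left(6,-1 \right)} = \left(-137 + 116\right) \left(\frac{9}{4} - 522\right) = - 21 \left(\frac{9}{4} - 522\right) = \left(-21\right) \left(- \frac{2079}{4}\right) = \frac{43659}{4}$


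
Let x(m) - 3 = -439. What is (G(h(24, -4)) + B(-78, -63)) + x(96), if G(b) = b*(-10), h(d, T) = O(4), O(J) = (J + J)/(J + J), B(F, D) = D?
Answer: -509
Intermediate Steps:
O(J) = 1 (O(J) = (2*J)/((2*J)) = (2*J)*(1/(2*J)) = 1)
h(d, T) = 1
G(b) = -10*b
x(m) = -436 (x(m) = 3 - 439 = -436)
(G(h(24, -4)) + B(-78, -63)) + x(96) = (-10*1 - 63) - 436 = (-10 - 63) - 436 = -73 - 436 = -509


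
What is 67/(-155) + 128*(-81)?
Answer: -1607107/155 ≈ -10368.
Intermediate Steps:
67/(-155) + 128*(-81) = 67*(-1/155) - 10368 = -67/155 - 10368 = -1607107/155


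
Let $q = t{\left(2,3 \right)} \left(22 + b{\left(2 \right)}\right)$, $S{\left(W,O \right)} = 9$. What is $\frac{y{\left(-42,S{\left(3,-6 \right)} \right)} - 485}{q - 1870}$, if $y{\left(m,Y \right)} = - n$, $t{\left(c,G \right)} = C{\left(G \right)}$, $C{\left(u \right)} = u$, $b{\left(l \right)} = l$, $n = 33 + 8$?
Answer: $\frac{263}{899} \approx 0.29255$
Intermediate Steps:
$n = 41$
$t{\left(c,G \right)} = G$
$q = 72$ ($q = 3 \left(22 + 2\right) = 3 \cdot 24 = 72$)
$y{\left(m,Y \right)} = -41$ ($y{\left(m,Y \right)} = \left(-1\right) 41 = -41$)
$\frac{y{\left(-42,S{\left(3,-6 \right)} \right)} - 485}{q - 1870} = \frac{-41 - 485}{72 - 1870} = - \frac{526}{-1798} = \left(-526\right) \left(- \frac{1}{1798}\right) = \frac{263}{899}$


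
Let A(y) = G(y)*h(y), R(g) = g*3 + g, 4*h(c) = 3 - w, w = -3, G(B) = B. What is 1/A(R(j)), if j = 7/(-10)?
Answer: -5/21 ≈ -0.23810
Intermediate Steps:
h(c) = 3/2 (h(c) = (3 - 1*(-3))/4 = (3 + 3)/4 = (¼)*6 = 3/2)
j = -7/10 (j = 7*(-⅒) = -7/10 ≈ -0.70000)
R(g) = 4*g (R(g) = 3*g + g = 4*g)
A(y) = 3*y/2 (A(y) = y*(3/2) = 3*y/2)
1/A(R(j)) = 1/(3*(4*(-7/10))/2) = 1/((3/2)*(-14/5)) = 1/(-21/5) = -5/21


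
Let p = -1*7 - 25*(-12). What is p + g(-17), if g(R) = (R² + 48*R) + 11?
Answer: -223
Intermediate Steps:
p = 293 (p = -7 + 300 = 293)
g(R) = 11 + R² + 48*R
p + g(-17) = 293 + (11 + (-17)² + 48*(-17)) = 293 + (11 + 289 - 816) = 293 - 516 = -223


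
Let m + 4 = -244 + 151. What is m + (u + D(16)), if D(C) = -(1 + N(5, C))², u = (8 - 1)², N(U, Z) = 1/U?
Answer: -1236/25 ≈ -49.440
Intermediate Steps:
u = 49 (u = 7² = 49)
D(C) = -36/25 (D(C) = -(1 + 1/5)² = -(1 + ⅕)² = -(6/5)² = -1*36/25 = -36/25)
m = -97 (m = -4 + (-244 + 151) = -4 - 93 = -97)
m + (u + D(16)) = -97 + (49 - 36/25) = -97 + 1189/25 = -1236/25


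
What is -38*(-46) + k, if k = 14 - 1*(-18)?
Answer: 1780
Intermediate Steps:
k = 32 (k = 14 + 18 = 32)
-38*(-46) + k = -38*(-46) + 32 = 1748 + 32 = 1780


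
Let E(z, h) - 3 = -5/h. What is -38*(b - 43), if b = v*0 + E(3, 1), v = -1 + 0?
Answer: 1710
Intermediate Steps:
v = -1
E(z, h) = 3 - 5/h
b = -2 (b = -1*0 + (3 - 5/1) = 0 + (3 - 5*1) = 0 + (3 - 5) = 0 - 2 = -2)
-38*(b - 43) = -38*(-2 - 43) = -38*(-45) = 1710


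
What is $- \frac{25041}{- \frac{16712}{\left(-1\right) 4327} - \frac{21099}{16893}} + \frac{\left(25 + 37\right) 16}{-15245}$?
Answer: $- \frac{9301531660283317}{970702217845} \approx -9582.3$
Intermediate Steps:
$- \frac{25041}{- \frac{16712}{\left(-1\right) 4327} - \frac{21099}{16893}} + \frac{\left(25 + 37\right) 16}{-15245} = - \frac{25041}{- \frac{16712}{-4327} - \frac{7033}{5631}} + 62 \cdot 16 \left(- \frac{1}{15245}\right) = - \frac{25041}{\left(-16712\right) \left(- \frac{1}{4327}\right) - \frac{7033}{5631}} + 992 \left(- \frac{1}{15245}\right) = - \frac{25041}{\frac{16712}{4327} - \frac{7033}{5631}} - \frac{992}{15245} = - \frac{25041}{\frac{63673481}{24365337}} - \frac{992}{15245} = \left(-25041\right) \frac{24365337}{63673481} - \frac{992}{15245} = - \frac{610132403817}{63673481} - \frac{992}{15245} = - \frac{9301531660283317}{970702217845}$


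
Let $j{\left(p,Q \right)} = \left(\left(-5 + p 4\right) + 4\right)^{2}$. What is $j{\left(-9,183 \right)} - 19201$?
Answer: $-17832$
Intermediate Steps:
$j{\left(p,Q \right)} = \left(-1 + 4 p\right)^{2}$ ($j{\left(p,Q \right)} = \left(\left(-5 + 4 p\right) + 4\right)^{2} = \left(-1 + 4 p\right)^{2}$)
$j{\left(-9,183 \right)} - 19201 = \left(-1 + 4 \left(-9\right)\right)^{2} - 19201 = \left(-1 - 36\right)^{2} - 19201 = \left(-37\right)^{2} - 19201 = 1369 - 19201 = -17832$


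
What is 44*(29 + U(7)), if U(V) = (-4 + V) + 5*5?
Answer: 2508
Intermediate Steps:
U(V) = 21 + V (U(V) = (-4 + V) + 25 = 21 + V)
44*(29 + U(7)) = 44*(29 + (21 + 7)) = 44*(29 + 28) = 44*57 = 2508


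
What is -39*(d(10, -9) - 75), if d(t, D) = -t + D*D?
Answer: 156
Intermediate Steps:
d(t, D) = D² - t (d(t, D) = -t + D² = D² - t)
-39*(d(10, -9) - 75) = -39*(((-9)² - 1*10) - 75) = -39*((81 - 10) - 75) = -39*(71 - 75) = -39*(-4) = 156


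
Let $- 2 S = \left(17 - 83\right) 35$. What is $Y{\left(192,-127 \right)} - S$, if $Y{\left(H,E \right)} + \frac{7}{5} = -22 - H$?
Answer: $- \frac{6852}{5} \approx -1370.4$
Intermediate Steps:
$Y{\left(H,E \right)} = - \frac{117}{5} - H$ ($Y{\left(H,E \right)} = - \frac{7}{5} - \left(22 + H\right) = - \frac{117}{5} - H$)
$S = 1155$ ($S = - \frac{\left(17 - 83\right) 35}{2} = - \frac{\left(-66\right) 35}{2} = \left(- \frac{1}{2}\right) \left(-2310\right) = 1155$)
$Y{\left(192,-127 \right)} - S = \left(- \frac{117}{5} - 192\right) - 1155 = - \frac{1077}{5} - 1155 = - \frac{6852}{5}$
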